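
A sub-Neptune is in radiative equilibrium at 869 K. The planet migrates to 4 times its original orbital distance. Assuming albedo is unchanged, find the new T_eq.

T_eq ≈ 434 K

T_eq ∝ L^(1/4) · d^(−1/2).
T′ = 869 / 4^(1/2) = 434 K.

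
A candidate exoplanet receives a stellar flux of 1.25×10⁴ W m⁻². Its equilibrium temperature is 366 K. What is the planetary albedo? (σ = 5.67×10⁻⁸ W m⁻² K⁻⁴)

From T_eq⁴ = S(1−A)/(4σ): 1−A = 4σT_eq⁴/S.
1−A = 4 × 5.67×10⁻⁸ × (366)⁴ / 1.25×10⁴ = 0.326.

A ≈ 0.67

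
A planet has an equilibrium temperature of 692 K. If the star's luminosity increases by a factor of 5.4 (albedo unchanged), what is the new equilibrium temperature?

T_eq ≈ 1050 K

T_eq ∝ L^(1/4) · d^(−1/2).
T′ = 692 × 5.4^(1/4) = 1050 K.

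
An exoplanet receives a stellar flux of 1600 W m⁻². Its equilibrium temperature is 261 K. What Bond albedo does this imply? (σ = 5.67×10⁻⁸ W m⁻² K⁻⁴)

A ≈ 0.34

From T_eq⁴ = S(1−A)/(4σ): 1−A = 4σT_eq⁴/S.
1−A = 4 × 5.67×10⁻⁸ × (261)⁴ / 1600 = 0.658.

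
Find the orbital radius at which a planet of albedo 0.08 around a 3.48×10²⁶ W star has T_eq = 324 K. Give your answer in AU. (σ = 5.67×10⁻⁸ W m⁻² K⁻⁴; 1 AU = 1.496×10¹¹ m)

From T_eq⁴ = L(1−A)/(16πσd²): d = √[L(1−A)/(16πσT_eq⁴)].
d = √[3.48×10²⁶ × 0.92 / (16π × 5.67×10⁻⁸ × (324)⁴)] = 1.01×10¹¹ m = 0.675 AU.

d ≈ 0.675 AU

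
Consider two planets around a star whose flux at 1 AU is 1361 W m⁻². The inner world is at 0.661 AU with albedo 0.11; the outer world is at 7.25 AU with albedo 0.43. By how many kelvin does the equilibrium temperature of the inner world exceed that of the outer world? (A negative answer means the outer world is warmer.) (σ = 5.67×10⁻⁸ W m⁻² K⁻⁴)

T_eq = [S₀(1−A)/(4σd²)]^(1/4), so T ∝ (1−A)^(1/4) / √d.
T₁ = [1361×0.89/(4×5.67×10⁻⁸×0.661²)]^(1/4) = 332.51 K.
T₂ = [1361×0.57/(4×5.67×10⁻⁸×7.25²)]^(1/4) = 89.82 K.

ΔT ≈ 242.7 K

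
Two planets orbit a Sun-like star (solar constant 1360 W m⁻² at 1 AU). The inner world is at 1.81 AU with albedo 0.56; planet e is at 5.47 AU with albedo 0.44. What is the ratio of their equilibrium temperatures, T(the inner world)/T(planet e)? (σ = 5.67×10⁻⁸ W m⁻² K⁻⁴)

T_eq = [S₀(1−A)/(4σd²)]^(1/4), so T ∝ (1−A)^(1/4) / √d.
T₁ = [1360×0.44/(4×5.67×10⁻⁸×1.81²)]^(1/4) = 168.46 K.
T₂ = [1360×0.56/(4×5.67×10⁻⁸×5.47²)]^(1/4) = 102.93 K.

T₁/T₂ ≈ 1.637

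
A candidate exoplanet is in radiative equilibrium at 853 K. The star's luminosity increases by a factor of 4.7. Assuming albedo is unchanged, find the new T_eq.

T_eq ∝ L^(1/4) · d^(−1/2).
T′ = 853 × 4.7^(1/4) = 1260 K.

T_eq ≈ 1260 K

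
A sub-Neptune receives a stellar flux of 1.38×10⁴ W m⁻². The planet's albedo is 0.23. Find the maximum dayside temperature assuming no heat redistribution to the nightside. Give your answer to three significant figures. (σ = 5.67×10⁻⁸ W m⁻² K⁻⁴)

T_ss ≈ 658 K

With no redistribution each surface element balances locally: S(1−A) = σT⁴.
T = [1.38×10⁴ × 0.77 / 5.67×10⁻⁸]^(1/4) = (1.87×10¹¹)^(1/4) = 658 K.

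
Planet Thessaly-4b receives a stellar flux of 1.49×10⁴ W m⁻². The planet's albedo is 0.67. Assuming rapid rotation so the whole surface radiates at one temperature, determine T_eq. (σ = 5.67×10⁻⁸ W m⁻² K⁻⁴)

Energy balance: absorbed = emitted ⇒ πR²·S(1−A) = 4πR²·σT_eq⁴, so T_eq⁴ = S(1−A)/(4σ).
T_eq = [1.49×10⁴ × 0.33 / (4 × 5.67×10⁻⁸)]^(1/4) = (2.17×10¹⁰)^(1/4) = 384 K.

T_eq ≈ 384 K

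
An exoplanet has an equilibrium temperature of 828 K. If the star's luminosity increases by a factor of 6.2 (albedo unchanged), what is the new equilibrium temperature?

T_eq ∝ L^(1/4) · d^(−1/2).
T′ = 828 × 6.2^(1/4) = 1310 K.

T_eq ≈ 1310 K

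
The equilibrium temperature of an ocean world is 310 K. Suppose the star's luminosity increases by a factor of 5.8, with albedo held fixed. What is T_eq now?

T_eq ≈ 481 K

T_eq ∝ L^(1/4) · d^(−1/2).
T′ = 310 × 5.8^(1/4) = 481 K.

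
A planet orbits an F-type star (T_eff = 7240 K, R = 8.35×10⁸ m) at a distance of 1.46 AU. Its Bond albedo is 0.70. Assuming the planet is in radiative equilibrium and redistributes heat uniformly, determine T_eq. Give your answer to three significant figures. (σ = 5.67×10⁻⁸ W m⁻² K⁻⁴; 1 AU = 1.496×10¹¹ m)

T_eq ≈ 234 K

d = 1.46 AU = 2.18×10¹¹ m.
L = 4πR_⋆²σT_⋆⁴ = 4π(8.35×10⁸)² × 5.67×10⁻⁸ × (7240)⁴ = 1.36×10²⁷ W.
S = L/(4πd²) = 2280 W m⁻².
Energy balance: absorbed = emitted ⇒ πR²·S(1−A) = 4πR²·σT_eq⁴, so T_eq⁴ = S(1−A)/(4σ).
T_eq = [2280 × 0.30 / (4 × 5.67×10⁻⁸)]^(1/4) = (3.01×10⁹)^(1/4) = 234 K.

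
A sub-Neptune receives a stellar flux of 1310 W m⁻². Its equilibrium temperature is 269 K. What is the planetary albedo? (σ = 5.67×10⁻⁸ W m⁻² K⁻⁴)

From T_eq⁴ = S(1−A)/(4σ): 1−A = 4σT_eq⁴/S.
1−A = 4 × 5.67×10⁻⁸ × (269)⁴ / 1310 = 0.907.

A ≈ 0.09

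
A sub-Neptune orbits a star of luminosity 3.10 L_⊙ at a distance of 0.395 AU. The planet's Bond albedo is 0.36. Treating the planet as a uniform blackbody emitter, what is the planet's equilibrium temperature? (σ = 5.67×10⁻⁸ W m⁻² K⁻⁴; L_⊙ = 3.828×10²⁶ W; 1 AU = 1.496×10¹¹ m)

d = 0.395 AU = 5.91×10¹⁰ m.
L = 3.10 × 3.828×10²⁶ = 1.19×10²⁷ W.
Flux: S = L/(4πd²) = 1.19×10²⁷/(4π×(5.91×10¹⁰)²) = 2.70×10⁴ W m⁻².
Energy balance: absorbed = emitted ⇒ πR²·S(1−A) = 4πR²·σT_eq⁴, so T_eq⁴ = S(1−A)/(4σ).
T_eq = [2.70×10⁴ × 0.64 / (4 × 5.67×10⁻⁸)]^(1/4) = (7.63×10¹⁰)^(1/4) = 526 K.

T_eq ≈ 526 K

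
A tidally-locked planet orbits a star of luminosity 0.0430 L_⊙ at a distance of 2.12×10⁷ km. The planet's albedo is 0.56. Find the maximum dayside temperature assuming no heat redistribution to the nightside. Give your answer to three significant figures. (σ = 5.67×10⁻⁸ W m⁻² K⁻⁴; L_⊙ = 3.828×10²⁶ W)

d = 2.12×10⁷ km = 2.12×10¹⁰ m.
L = 0.0430 × 3.828×10²⁶ = 1.65×10²⁵ W.
Flux: S = L/(4πd²) = 1.65×10²⁵/(4π×(2.12×10¹⁰)²) = 2910 W m⁻².
With no redistribution each surface element balances locally: S(1−A) = σT⁴.
T = [2910 × 0.44 / 5.67×10⁻⁸]^(1/4) = (2.26×10¹⁰)^(1/4) = 388 K.

T_ss ≈ 388 K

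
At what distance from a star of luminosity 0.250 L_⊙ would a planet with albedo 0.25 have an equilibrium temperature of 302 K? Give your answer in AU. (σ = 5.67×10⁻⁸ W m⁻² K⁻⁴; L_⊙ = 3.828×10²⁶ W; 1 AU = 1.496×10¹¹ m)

d ≈ 0.368 AU

L = 0.250 × 3.828×10²⁶ = 9.57×10²⁵ W.
From T_eq⁴ = L(1−A)/(16πσd²): d = √[L(1−A)/(16πσT_eq⁴)].
d = √[9.57×10²⁵ × 0.75 / (16π × 5.67×10⁻⁸ × (302)⁴)] = 5.50×10¹⁰ m = 0.368 AU.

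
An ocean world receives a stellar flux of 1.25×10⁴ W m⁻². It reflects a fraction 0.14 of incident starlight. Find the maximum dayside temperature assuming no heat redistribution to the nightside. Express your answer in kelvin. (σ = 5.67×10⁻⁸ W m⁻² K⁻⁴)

With no redistribution each surface element balances locally: S(1−A) = σT⁴.
T = [1.25×10⁴ × 0.86 / 5.67×10⁻⁸]^(1/4) = (1.90×10¹¹)^(1/4) = 660 K.

T_ss ≈ 660 K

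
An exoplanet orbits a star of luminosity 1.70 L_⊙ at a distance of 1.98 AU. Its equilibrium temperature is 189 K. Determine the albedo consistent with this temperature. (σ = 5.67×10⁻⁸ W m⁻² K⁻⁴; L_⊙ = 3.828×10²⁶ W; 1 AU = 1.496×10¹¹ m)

d = 1.98 AU = 2.96×10¹¹ m.
L = 1.70 × 3.828×10²⁶ = 6.51×10²⁶ W.
Flux: S = L/(4πd²) = 6.51×10²⁶/(4π×(2.96×10¹¹)²) = 590 W m⁻².
From T_eq⁴ = S(1−A)/(4σ): 1−A = 4σT_eq⁴/S.
1−A = 4 × 5.67×10⁻⁸ × (189)⁴ / 590 = 0.490.

A ≈ 0.51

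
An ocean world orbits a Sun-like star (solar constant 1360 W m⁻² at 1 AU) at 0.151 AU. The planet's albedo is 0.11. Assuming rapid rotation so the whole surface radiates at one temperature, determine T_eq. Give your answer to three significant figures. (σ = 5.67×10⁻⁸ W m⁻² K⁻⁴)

T_eq ≈ 696 K

Flux at 0.151 AU: S = 1360/0.151² = 5.96×10⁴ W m⁻².
Energy balance: absorbed = emitted ⇒ πR²·S(1−A) = 4πR²·σT_eq⁴, so T_eq⁴ = S(1−A)/(4σ).
T_eq = [5.96×10⁴ × 0.89 / (4 × 5.67×10⁻⁸)]^(1/4) = (2.34×10¹¹)^(1/4) = 696 K.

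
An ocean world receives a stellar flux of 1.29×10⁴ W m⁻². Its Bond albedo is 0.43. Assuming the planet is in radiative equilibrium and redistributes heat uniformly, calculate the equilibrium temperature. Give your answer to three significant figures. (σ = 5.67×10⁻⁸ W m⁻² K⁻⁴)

T_eq ≈ 424 K

Energy balance: absorbed = emitted ⇒ πR²·S(1−A) = 4πR²·σT_eq⁴, so T_eq⁴ = S(1−A)/(4σ).
T_eq = [1.29×10⁴ × 0.57 / (4 × 5.67×10⁻⁸)]^(1/4) = (3.24×10¹⁰)^(1/4) = 424 K.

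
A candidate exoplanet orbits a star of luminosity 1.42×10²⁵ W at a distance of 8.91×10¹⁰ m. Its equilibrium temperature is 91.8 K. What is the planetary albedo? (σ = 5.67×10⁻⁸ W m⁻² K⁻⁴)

Flux: S = L/(4πd²) = 1.42×10²⁵/(4π×(8.91×10¹⁰)²) = 142 W m⁻².
From T_eq⁴ = S(1−A)/(4σ): 1−A = 4σT_eq⁴/S.
1−A = 4 × 5.67×10⁻⁸ × (91.8)⁴ / 142 = 0.113.

A ≈ 0.89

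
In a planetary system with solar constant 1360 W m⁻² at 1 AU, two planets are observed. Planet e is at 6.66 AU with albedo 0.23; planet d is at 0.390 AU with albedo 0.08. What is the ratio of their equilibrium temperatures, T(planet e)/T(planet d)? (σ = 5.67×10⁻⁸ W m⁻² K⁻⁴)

T₁/T₂ ≈ 0.231

T_eq = [S₀(1−A)/(4σd²)]^(1/4), so T ∝ (1−A)^(1/4) / √d.
T₁ = [1360×0.77/(4×5.67×10⁻⁸×6.66²)]^(1/4) = 101.01 K.
T₂ = [1360×0.92/(4×5.67×10⁻⁸×0.390²)]^(1/4) = 436.40 K.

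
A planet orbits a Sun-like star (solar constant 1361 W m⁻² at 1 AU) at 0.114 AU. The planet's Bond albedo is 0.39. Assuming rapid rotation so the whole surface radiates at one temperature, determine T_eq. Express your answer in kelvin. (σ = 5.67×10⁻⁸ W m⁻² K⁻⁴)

Flux at 0.114 AU: S = 1361/0.114² = 1.05×10⁵ W m⁻².
Energy balance: absorbed = emitted ⇒ πR²·S(1−A) = 4πR²·σT_eq⁴, so T_eq⁴ = S(1−A)/(4σ).
T_eq = [1.05×10⁵ × 0.61 / (4 × 5.67×10⁻⁸)]^(1/4) = (2.82×10¹¹)^(1/4) = 729 K.

T_eq ≈ 729 K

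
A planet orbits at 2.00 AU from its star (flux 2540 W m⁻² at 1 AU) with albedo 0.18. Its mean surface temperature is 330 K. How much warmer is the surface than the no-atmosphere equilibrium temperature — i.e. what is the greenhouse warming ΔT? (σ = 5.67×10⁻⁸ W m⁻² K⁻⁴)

S = 2540/2.00² = 635.0 W m⁻².
T_eq = [S(1−A)/(4σ)]^(1/4) = [635.0×0.82/(4×5.67×10⁻⁸)]^(1/4) = 218.9 K.
ΔT = T_surf − T_eq = 330 − 218.9.

ΔT ≈ 111.1 K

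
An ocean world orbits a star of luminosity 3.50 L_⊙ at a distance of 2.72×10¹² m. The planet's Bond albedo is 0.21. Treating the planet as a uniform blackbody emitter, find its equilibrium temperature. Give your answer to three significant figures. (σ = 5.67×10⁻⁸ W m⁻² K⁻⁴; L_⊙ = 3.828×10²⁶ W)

L = 3.50 × 3.828×10²⁶ = 1.34×10²⁷ W.
Flux: S = L/(4πd²) = 1.34×10²⁷/(4π×(2.72×10¹²)²) = 14.4 W m⁻².
Energy balance: absorbed = emitted ⇒ πR²·S(1−A) = 4πR²·σT_eq⁴, so T_eq⁴ = S(1−A)/(4σ).
T_eq = [14.4 × 0.79 / (4 × 5.67×10⁻⁸)]^(1/4) = (5.02×10⁷)^(1/4) = 84.2 K.

T_eq ≈ 84.2 K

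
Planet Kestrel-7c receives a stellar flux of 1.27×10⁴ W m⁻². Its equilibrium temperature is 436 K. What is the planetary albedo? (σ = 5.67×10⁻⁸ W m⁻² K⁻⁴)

From T_eq⁴ = S(1−A)/(4σ): 1−A = 4σT_eq⁴/S.
1−A = 4 × 5.67×10⁻⁸ × (436)⁴ / 1.27×10⁴ = 0.645.

A ≈ 0.35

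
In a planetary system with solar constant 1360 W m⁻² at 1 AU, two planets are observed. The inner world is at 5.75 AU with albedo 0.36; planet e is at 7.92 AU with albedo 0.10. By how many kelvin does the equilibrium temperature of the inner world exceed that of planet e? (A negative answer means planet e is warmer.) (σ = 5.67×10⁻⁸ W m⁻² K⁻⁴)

T_eq = [S₀(1−A)/(4σd²)]^(1/4), so T ∝ (1−A)^(1/4) / √d.
T₁ = [1360×0.64/(4×5.67×10⁻⁸×5.75²)]^(1/4) = 103.80 K.
T₂ = [1360×0.90/(4×5.67×10⁻⁸×7.92²)]^(1/4) = 96.31 K.

ΔT ≈ 7.5 K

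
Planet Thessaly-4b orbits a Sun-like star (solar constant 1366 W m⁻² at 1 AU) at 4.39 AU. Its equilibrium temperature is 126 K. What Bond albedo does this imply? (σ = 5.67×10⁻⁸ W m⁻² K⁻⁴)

Flux at 4.39 AU: S = 1366/4.39² = 70.9 W m⁻².
From T_eq⁴ = S(1−A)/(4σ): 1−A = 4σT_eq⁴/S.
1−A = 4 × 5.67×10⁻⁸ × (126)⁴ / 70.9 = 0.806.

A ≈ 0.19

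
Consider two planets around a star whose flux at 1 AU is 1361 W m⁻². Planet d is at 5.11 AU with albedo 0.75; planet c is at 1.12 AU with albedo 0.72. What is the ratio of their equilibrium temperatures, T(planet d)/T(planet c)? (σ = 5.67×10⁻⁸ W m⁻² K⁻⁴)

T₁/T₂ ≈ 0.455

T_eq = [S₀(1−A)/(4σd²)]^(1/4), so T ∝ (1−A)^(1/4) / √d.
T₁ = [1361×0.25/(4×5.67×10⁻⁸×5.11²)]^(1/4) = 87.06 K.
T₂ = [1361×0.28/(4×5.67×10⁻⁸×1.12²)]^(1/4) = 191.31 K.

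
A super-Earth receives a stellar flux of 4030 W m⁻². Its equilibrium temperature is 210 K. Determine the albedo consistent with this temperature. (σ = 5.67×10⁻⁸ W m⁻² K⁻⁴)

From T_eq⁴ = S(1−A)/(4σ): 1−A = 4σT_eq⁴/S.
1−A = 4 × 5.67×10⁻⁸ × (210)⁴ / 4030 = 0.109.

A ≈ 0.89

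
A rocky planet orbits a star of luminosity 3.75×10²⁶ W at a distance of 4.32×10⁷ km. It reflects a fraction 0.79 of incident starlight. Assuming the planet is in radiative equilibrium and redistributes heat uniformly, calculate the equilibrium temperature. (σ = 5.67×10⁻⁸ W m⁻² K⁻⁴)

d = 4.32×10⁷ km = 4.32×10¹⁰ m.
Flux: S = L/(4πd²) = 3.75×10²⁶/(4π×(4.32×10¹⁰)²) = 1.60×10⁴ W m⁻².
Energy balance: absorbed = emitted ⇒ πR²·S(1−A) = 4πR²·σT_eq⁴, so T_eq⁴ = S(1−A)/(4σ).
T_eq = [1.60×10⁴ × 0.21 / (4 × 5.67×10⁻⁸)]^(1/4) = (1.48×10¹⁰)^(1/4) = 349 K.

T_eq ≈ 349 K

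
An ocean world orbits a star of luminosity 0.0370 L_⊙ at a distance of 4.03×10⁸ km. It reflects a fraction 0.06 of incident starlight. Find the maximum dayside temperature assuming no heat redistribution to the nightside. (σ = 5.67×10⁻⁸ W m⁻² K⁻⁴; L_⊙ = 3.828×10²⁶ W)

d = 4.03×10⁸ km = 4.03×10¹¹ m.
L = 0.0370 × 3.828×10²⁶ = 1.42×10²⁵ W.
Flux: S = L/(4πd²) = 1.42×10²⁵/(4π×(4.03×10¹¹)²) = 6.94 W m⁻².
With no redistribution each surface element balances locally: S(1−A) = σT⁴.
T = [6.94 × 0.94 / 5.67×10⁻⁸]^(1/4) = (1.15×10⁸)^(1/4) = 104 K.

T_ss ≈ 104 K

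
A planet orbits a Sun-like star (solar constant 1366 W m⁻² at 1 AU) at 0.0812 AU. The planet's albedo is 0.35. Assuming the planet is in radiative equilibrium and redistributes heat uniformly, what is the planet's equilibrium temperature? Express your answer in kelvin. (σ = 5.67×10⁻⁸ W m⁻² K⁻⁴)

Flux at 0.0812 AU: S = 1366/0.0812² = 2.07×10⁵ W m⁻².
Energy balance: absorbed = emitted ⇒ πR²·S(1−A) = 4πR²·σT_eq⁴, so T_eq⁴ = S(1−A)/(4σ).
T_eq = [2.07×10⁵ × 0.65 / (4 × 5.67×10⁻⁸)]^(1/4) = (5.94×10¹¹)^(1/4) = 878 K.

T_eq ≈ 878 K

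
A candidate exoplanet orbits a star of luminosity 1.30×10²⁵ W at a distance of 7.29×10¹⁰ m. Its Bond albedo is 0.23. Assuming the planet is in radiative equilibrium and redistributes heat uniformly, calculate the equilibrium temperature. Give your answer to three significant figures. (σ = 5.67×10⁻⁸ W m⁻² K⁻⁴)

T_eq ≈ 160 K

Flux: S = L/(4πd²) = 1.30×10²⁵/(4π×(7.29×10¹⁰)²) = 195 W m⁻².
Energy balance: absorbed = emitted ⇒ πR²·S(1−A) = 4πR²·σT_eq⁴, so T_eq⁴ = S(1−A)/(4σ).
T_eq = [195 × 0.77 / (4 × 5.67×10⁻⁸)]^(1/4) = (6.61×10⁸)^(1/4) = 160 K.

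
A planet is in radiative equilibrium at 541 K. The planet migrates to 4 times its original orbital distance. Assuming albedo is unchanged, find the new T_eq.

T_eq ≈ 270 K

T_eq ∝ L^(1/4) · d^(−1/2).
T′ = 541 / 4^(1/2) = 270 K.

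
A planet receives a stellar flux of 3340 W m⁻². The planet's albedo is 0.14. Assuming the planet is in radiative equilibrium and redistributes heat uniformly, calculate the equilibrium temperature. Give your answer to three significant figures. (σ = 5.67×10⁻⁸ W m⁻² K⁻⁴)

T_eq ≈ 335 K

Energy balance: absorbed = emitted ⇒ πR²·S(1−A) = 4πR²·σT_eq⁴, so T_eq⁴ = S(1−A)/(4σ).
T_eq = [3340 × 0.86 / (4 × 5.67×10⁻⁸)]^(1/4) = (1.27×10¹⁰)^(1/4) = 335 K.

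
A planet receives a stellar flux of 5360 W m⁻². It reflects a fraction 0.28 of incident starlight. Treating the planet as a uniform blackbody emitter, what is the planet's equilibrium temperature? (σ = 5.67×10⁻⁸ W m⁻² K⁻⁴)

T_eq ≈ 361 K

Energy balance: absorbed = emitted ⇒ πR²·S(1−A) = 4πR²·σT_eq⁴, so T_eq⁴ = S(1−A)/(4σ).
T_eq = [5360 × 0.72 / (4 × 5.67×10⁻⁸)]^(1/4) = (1.70×10¹⁰)^(1/4) = 361 K.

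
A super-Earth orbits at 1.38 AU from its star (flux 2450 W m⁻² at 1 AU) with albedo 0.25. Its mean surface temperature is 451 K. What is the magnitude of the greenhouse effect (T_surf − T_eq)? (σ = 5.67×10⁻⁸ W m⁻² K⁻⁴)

S = 2450/1.38² = 1286 W m⁻².
T_eq = [S(1−A)/(4σ)]^(1/4) = [1286×0.75/(4×5.67×10⁻⁸)]^(1/4) = 255.4 K.
ΔT = T_surf − T_eq = 451 − 255.4.

ΔT ≈ 195.6 K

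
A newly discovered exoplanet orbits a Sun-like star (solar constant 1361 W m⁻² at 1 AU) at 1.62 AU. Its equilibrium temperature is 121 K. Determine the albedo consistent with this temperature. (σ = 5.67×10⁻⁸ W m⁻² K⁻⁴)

A ≈ 0.91

Flux at 1.62 AU: S = 1361/1.62² = 519 W m⁻².
From T_eq⁴ = S(1−A)/(4σ): 1−A = 4σT_eq⁴/S.
1−A = 4 × 5.67×10⁻⁸ × (121)⁴ / 519 = 0.094.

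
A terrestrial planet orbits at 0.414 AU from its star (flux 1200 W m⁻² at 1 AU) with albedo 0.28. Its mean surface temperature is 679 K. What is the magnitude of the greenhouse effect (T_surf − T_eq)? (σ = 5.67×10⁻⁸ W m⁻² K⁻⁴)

ΔT ≈ 292.9 K

S = 1200/0.414² = 7001 W m⁻².
T_eq = [S(1−A)/(4σ)]^(1/4) = [7001×0.72/(4×5.67×10⁻⁸)]^(1/4) = 386.1 K.
ΔT = T_surf − T_eq = 679 − 386.1.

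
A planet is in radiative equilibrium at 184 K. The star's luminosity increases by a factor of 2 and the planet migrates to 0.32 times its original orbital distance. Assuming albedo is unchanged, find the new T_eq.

T_eq ≈ 387 K

T_eq ∝ L^(1/4) · d^(−1/2).
T′ = 184 × 2^(1/4) / 0.32^(1/2) = 387 K.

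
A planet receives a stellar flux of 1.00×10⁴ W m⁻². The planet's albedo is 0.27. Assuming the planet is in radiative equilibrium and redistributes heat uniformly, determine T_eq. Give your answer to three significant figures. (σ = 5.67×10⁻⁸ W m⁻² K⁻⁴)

T_eq ≈ 424 K

Energy balance: absorbed = emitted ⇒ πR²·S(1−A) = 4πR²·σT_eq⁴, so T_eq⁴ = S(1−A)/(4σ).
T_eq = [1.00×10⁴ × 0.73 / (4 × 5.67×10⁻⁸)]^(1/4) = (3.22×10¹⁰)^(1/4) = 424 K.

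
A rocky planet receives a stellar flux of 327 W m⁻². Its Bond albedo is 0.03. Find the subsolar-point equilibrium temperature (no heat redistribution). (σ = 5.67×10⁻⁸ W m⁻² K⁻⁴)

T_ss ≈ 273 K

At the subsolar point the surface absorbs S(1−A) and emits σT⁴ per unit area — no factor of 4, since only the local patch is in balance.
T = [327 × 0.97 / 5.67×10⁻⁸]^(1/4) = (5.59×10⁹)^(1/4) = 273 K.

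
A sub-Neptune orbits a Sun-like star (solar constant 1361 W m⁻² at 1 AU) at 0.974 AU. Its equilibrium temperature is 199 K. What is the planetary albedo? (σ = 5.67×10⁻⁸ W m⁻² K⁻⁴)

A ≈ 0.75

Flux at 0.974 AU: S = 1361/0.974² = 1430 W m⁻².
From T_eq⁴ = S(1−A)/(4σ): 1−A = 4σT_eq⁴/S.
1−A = 4 × 5.67×10⁻⁸ × (199)⁴ / 1430 = 0.248.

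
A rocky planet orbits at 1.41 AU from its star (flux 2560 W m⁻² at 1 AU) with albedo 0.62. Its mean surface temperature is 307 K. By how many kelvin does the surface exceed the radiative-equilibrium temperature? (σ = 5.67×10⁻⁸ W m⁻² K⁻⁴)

ΔT ≈ 91.5 K

S = 2560/1.41² = 1288 W m⁻².
T_eq = [S(1−A)/(4σ)]^(1/4) = [1288×0.38/(4×5.67×10⁻⁸)]^(1/4) = 215.5 K.
ΔT = T_surf − T_eq = 307 − 215.5.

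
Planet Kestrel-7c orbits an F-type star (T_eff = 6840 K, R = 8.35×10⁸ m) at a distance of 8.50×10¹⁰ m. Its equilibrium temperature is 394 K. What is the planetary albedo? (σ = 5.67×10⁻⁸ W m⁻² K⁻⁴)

L = 4πR_⋆²σT_⋆⁴ = 4π(8.35×10⁸)² × 5.67×10⁻⁸ × (6840)⁴ = 1.09×10²⁷ W.
S = L/(4πd²) = 1.20×10⁴ W m⁻².
From T_eq⁴ = S(1−A)/(4σ): 1−A = 4σT_eq⁴/S.
1−A = 4 × 5.67×10⁻⁸ × (394)⁴ / 1.20×10⁴ = 0.456.

A ≈ 0.54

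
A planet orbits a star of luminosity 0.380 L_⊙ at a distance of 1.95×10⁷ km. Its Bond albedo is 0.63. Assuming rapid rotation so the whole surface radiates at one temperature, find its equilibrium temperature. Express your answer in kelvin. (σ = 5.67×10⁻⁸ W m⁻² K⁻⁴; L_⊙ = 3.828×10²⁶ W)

d = 1.95×10⁷ km = 1.95×10¹⁰ m.
L = 0.380 × 3.828×10²⁶ = 1.45×10²⁶ W.
Flux: S = L/(4πd²) = 1.45×10²⁶/(4π×(1.95×10¹⁰)²) = 3.04×10⁴ W m⁻².
Energy balance: absorbed = emitted ⇒ πR²·S(1−A) = 4πR²·σT_eq⁴, so T_eq⁴ = S(1−A)/(4σ).
T_eq = [3.04×10⁴ × 0.37 / (4 × 5.67×10⁻⁸)]^(1/4) = (4.97×10¹⁰)^(1/4) = 472 K.

T_eq ≈ 472 K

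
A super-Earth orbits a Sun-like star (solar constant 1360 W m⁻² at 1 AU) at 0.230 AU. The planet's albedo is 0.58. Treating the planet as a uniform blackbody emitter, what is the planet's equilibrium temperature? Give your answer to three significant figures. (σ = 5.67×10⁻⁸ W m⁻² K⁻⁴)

T_eq ≈ 467 K

Flux at 0.230 AU: S = 1360/0.230² = 2.57×10⁴ W m⁻².
Energy balance: absorbed = emitted ⇒ πR²·S(1−A) = 4πR²·σT_eq⁴, so T_eq⁴ = S(1−A)/(4σ).
T_eq = [2.57×10⁴ × 0.42 / (4 × 5.67×10⁻⁸)]^(1/4) = (4.76×10¹⁰)^(1/4) = 467 K.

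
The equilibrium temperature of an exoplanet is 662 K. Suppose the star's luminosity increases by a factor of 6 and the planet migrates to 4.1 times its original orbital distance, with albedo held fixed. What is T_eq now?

T_eq ∝ L^(1/4) · d^(−1/2).
T′ = 662 × 6^(1/4) / 4.1^(1/2) = 512 K.

T_eq ≈ 512 K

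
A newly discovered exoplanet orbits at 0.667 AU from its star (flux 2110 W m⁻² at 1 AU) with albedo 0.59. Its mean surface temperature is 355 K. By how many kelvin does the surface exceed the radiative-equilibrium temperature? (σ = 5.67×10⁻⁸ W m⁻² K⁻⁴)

ΔT ≈ 50.7 K

S = 2110/0.667² = 4743 W m⁻².
T_eq = [S(1−A)/(4σ)]^(1/4) = [4743×0.41/(4×5.67×10⁻⁸)]^(1/4) = 304.3 K.
ΔT = T_surf − T_eq = 355 − 304.3.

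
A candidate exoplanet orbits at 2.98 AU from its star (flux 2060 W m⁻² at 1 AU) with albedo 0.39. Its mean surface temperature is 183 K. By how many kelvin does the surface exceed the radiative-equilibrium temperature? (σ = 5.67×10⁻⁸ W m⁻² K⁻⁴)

S = 2060/2.98² = 232.0 W m⁻².
T_eq = [S(1−A)/(4σ)]^(1/4) = [232.0×0.61/(4×5.67×10⁻⁸)]^(1/4) = 158.0 K.
ΔT = T_surf − T_eq = 183 − 158.0.

ΔT ≈ 25.0 K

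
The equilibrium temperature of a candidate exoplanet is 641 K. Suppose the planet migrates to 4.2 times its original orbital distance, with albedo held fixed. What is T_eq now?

T_eq ∝ L^(1/4) · d^(−1/2).
T′ = 641 / 4.2^(1/2) = 313 K.

T_eq ≈ 313 K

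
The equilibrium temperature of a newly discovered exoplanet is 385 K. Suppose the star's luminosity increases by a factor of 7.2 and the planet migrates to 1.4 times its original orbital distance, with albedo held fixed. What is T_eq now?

T_eq ≈ 533 K

T_eq ∝ L^(1/4) · d^(−1/2).
T′ = 385 × 7.2^(1/4) / 1.4^(1/2) = 533 K.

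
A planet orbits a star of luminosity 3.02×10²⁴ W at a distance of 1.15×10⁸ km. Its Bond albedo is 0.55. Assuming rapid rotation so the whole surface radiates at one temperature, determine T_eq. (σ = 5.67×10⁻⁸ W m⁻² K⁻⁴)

T_eq ≈ 77.5 K

d = 1.15×10⁸ km = 1.15×10¹¹ m.
Flux: S = L/(4πd²) = 3.02×10²⁴/(4π×(1.15×10¹¹)²) = 18.2 W m⁻².
Energy balance: absorbed = emitted ⇒ πR²·S(1−A) = 4πR²·σT_eq⁴, so T_eq⁴ = S(1−A)/(4σ).
T_eq = [18.2 × 0.45 / (4 × 5.67×10⁻⁸)]^(1/4) = (3.61×10⁷)^(1/4) = 77.5 K.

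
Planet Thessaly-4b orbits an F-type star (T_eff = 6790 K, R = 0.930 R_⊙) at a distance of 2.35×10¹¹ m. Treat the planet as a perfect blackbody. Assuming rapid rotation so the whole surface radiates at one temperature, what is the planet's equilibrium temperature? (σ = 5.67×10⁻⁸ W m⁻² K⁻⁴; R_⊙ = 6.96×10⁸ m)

T_eq ≈ 252 K

R_⋆ = 0.930 × 6.96×10⁸ = 6.47×10⁸ m.
L = 4πR_⋆²σT_⋆⁴ = 4π(6.47×10⁸)² × 5.67×10⁻⁸ × (6790)⁴ = 6.35×10²⁶ W.
S = L/(4πd²) = 914 W m⁻².
Energy balance: absorbed = emitted ⇒ πR²·S(1−A) = 4πR²·σT_eq⁴, so T_eq⁴ = S(1−A)/(4σ).
T_eq = [914 × 1.00 / (4 × 5.67×10⁻⁸)]^(1/4) = (4.03×10⁹)^(1/4) = 252 K.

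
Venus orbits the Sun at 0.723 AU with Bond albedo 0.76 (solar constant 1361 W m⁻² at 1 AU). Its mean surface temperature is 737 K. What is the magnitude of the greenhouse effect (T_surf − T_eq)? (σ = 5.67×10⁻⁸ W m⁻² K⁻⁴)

S = 1361/0.723² = 2604 W m⁻².
T_eq = [S(1−A)/(4σ)]^(1/4) = [2604×0.24/(4×5.67×10⁻⁸)]^(1/4) = 229.1 K.
ΔT = T_surf − T_eq = 737 − 229.1.

ΔT ≈ 507.9 K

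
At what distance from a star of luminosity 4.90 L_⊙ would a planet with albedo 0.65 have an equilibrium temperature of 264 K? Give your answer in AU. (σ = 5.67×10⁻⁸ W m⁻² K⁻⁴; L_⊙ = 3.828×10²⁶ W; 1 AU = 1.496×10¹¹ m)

d ≈ 1.46 AU

L = 4.90 × 3.828×10²⁶ = 1.88×10²⁷ W.
From T_eq⁴ = L(1−A)/(16πσd²): d = √[L(1−A)/(16πσT_eq⁴)].
d = √[1.88×10²⁷ × 0.35 / (16π × 5.67×10⁻⁸ × (264)⁴)] = 2.18×10¹¹ m = 1.46 AU.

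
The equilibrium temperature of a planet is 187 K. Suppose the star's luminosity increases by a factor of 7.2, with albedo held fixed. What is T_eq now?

T_eq ∝ L^(1/4) · d^(−1/2).
T′ = 187 × 7.2^(1/4) = 306 K.

T_eq ≈ 306 K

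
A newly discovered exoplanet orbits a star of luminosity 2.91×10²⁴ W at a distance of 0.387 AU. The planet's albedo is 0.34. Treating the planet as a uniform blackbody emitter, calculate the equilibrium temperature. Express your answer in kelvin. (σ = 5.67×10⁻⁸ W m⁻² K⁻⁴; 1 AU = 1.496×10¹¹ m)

T_eq ≈ 119 K

d = 0.387 AU = 5.79×10¹⁰ m.
Flux: S = L/(4πd²) = 2.91×10²⁴/(4π×(5.79×10¹⁰)²) = 69.1 W m⁻².
Energy balance: absorbed = emitted ⇒ πR²·S(1−A) = 4πR²·σT_eq⁴, so T_eq⁴ = S(1−A)/(4σ).
T_eq = [69.1 × 0.66 / (4 × 5.67×10⁻⁸)]^(1/4) = (2.01×10⁸)^(1/4) = 119 K.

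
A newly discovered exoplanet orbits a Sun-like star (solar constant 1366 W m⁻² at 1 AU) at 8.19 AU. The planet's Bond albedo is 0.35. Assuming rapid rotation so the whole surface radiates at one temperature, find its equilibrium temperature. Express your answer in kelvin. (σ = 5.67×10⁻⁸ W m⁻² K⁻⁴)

T_eq ≈ 87.4 K

Flux at 8.19 AU: S = 1366/8.19² = 20.4 W m⁻².
Energy balance: absorbed = emitted ⇒ πR²·S(1−A) = 4πR²·σT_eq⁴, so T_eq⁴ = S(1−A)/(4σ).
T_eq = [20.4 × 0.65 / (4 × 5.67×10⁻⁸)]^(1/4) = (5.84×10⁷)^(1/4) = 87.4 K.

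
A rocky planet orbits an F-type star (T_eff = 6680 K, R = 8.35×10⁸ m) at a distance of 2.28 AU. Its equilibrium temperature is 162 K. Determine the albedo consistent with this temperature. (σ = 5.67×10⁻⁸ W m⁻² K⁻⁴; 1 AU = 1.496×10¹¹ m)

A ≈ 0.77

d = 2.28 AU = 3.41×10¹¹ m.
L = 4πR_⋆²σT_⋆⁴ = 4π(8.35×10⁸)² × 5.67×10⁻⁸ × (6680)⁴ = 9.89×10²⁶ W.
S = L/(4πd²) = 677 W m⁻².
From T_eq⁴ = S(1−A)/(4σ): 1−A = 4σT_eq⁴/S.
1−A = 4 × 5.67×10⁻⁸ × (162)⁴ / 677 = 0.231.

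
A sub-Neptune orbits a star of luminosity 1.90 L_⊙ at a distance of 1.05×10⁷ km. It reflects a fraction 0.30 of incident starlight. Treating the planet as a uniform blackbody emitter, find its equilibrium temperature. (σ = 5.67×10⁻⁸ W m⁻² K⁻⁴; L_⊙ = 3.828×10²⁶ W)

T_eq ≈ 1130 K

d = 1.05×10⁷ km = 1.05×10¹⁰ m.
L = 1.90 × 3.828×10²⁶ = 7.27×10²⁶ W.
Flux: S = L/(4πd²) = 7.27×10²⁶/(4π×(1.05×10¹⁰)²) = 5.25×10⁵ W m⁻².
Energy balance: absorbed = emitted ⇒ πR²·S(1−A) = 4πR²·σT_eq⁴, so T_eq⁴ = S(1−A)/(4σ).
T_eq = [5.25×10⁵ × 0.70 / (4 × 5.67×10⁻⁸)]^(1/4) = (1.62×10¹²)^(1/4) = 1130 K.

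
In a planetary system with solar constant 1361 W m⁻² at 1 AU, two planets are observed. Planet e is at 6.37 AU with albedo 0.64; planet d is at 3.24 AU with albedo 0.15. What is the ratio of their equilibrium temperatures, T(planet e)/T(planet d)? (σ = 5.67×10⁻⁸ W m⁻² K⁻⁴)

T₁/T₂ ≈ 0.575

T_eq = [S₀(1−A)/(4σd²)]^(1/4), so T ∝ (1−A)^(1/4) / √d.
T₁ = [1361×0.36/(4×5.67×10⁻⁸×6.37²)]^(1/4) = 85.42 K.
T₂ = [1361×0.85/(4×5.67×10⁻⁸×3.24²)]^(1/4) = 148.47 K.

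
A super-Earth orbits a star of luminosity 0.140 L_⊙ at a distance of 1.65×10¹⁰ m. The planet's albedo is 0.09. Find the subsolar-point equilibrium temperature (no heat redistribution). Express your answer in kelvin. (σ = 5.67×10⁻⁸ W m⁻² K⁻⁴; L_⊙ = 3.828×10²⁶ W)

T_ss ≈ 708 K

L = 0.140 × 3.828×10²⁶ = 5.36×10²⁵ W.
Flux: S = L/(4πd²) = 5.36×10²⁵/(4π×(1.65×10¹⁰)²) = 1.57×10⁴ W m⁻².
At the subsolar point the surface absorbs S(1−A) and emits σT⁴ per unit area — no factor of 4, since only the local patch is in balance.
T = [1.57×10⁴ × 0.91 / 5.67×10⁻⁸]^(1/4) = (2.51×10¹¹)^(1/4) = 708 K.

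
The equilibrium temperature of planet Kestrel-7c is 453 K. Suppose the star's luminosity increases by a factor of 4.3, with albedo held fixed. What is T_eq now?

T_eq ≈ 652 K

T_eq ∝ L^(1/4) · d^(−1/2).
T′ = 453 × 4.3^(1/4) = 652 K.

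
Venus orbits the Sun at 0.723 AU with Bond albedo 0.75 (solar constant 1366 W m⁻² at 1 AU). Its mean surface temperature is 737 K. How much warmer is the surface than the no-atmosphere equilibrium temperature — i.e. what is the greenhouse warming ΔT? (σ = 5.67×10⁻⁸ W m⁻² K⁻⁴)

ΔT ≈ 505.3 K

S = 1366/0.723² = 2613 W m⁻².
T_eq = [S(1−A)/(4σ)]^(1/4) = [2613×0.25/(4×5.67×10⁻⁸)]^(1/4) = 231.7 K.
ΔT = T_surf − T_eq = 737 − 231.7.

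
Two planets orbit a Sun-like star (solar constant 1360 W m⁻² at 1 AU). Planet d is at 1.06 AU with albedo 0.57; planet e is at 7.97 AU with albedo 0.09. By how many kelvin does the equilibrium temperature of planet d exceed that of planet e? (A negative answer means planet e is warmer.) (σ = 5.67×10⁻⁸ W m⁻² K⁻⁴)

T_eq = [S₀(1−A)/(4σd²)]^(1/4), so T ∝ (1−A)^(1/4) / √d.
T₁ = [1360×0.43/(4×5.67×10⁻⁸×1.06²)]^(1/4) = 218.87 K.
T₂ = [1360×0.91/(4×5.67×10⁻⁸×7.97²)]^(1/4) = 96.27 K.

ΔT ≈ 122.6 K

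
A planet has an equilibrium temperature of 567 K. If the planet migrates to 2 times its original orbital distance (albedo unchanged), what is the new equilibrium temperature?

T_eq ∝ L^(1/4) · d^(−1/2).
T′ = 567 / 2^(1/2) = 401 K.

T_eq ≈ 401 K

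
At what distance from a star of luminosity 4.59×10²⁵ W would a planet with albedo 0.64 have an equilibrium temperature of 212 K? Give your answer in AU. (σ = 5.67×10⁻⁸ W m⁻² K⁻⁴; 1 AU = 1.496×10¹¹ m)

From T_eq⁴ = L(1−A)/(16πσd²): d = √[L(1−A)/(16πσT_eq⁴)].
d = √[4.59×10²⁵ × 0.36 / (16π × 5.67×10⁻⁸ × (212)⁴)] = 5.36×10¹⁰ m = 0.358 AU.

d ≈ 0.358 AU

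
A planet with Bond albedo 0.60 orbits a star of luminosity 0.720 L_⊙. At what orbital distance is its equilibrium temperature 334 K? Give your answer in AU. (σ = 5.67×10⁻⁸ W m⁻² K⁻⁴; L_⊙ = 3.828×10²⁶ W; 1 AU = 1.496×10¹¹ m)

L = 0.720 × 3.828×10²⁶ = 2.76×10²⁶ W.
From T_eq⁴ = L(1−A)/(16πσd²): d = √[L(1−A)/(16πσT_eq⁴)].
d = √[2.76×10²⁶ × 0.40 / (16π × 5.67×10⁻⁸ × (334)⁴)] = 5.58×10¹⁰ m = 0.373 AU.

d ≈ 0.373 AU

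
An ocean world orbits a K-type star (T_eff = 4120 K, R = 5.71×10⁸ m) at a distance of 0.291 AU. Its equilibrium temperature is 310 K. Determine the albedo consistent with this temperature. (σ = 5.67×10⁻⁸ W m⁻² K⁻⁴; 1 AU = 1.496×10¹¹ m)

d = 0.291 AU = 4.35×10¹⁰ m.
L = 4πR_⋆²σT_⋆⁴ = 4π(5.71×10⁸)² × 5.67×10⁻⁸ × (4120)⁴ = 6.69×10²⁵ W.
S = L/(4πd²) = 2810 W m⁻².
From T_eq⁴ = S(1−A)/(4σ): 1−A = 4σT_eq⁴/S.
1−A = 4 × 5.67×10⁻⁸ × (310)⁴ / 2810 = 0.745.

A ≈ 0.25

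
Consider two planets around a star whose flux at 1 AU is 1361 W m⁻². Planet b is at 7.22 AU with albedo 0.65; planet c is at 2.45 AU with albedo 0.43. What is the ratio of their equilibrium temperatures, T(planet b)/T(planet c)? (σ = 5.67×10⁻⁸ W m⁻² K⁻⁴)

T_eq = [S₀(1−A)/(4σd²)]^(1/4), so T ∝ (1−A)^(1/4) / √d.
T₁ = [1361×0.35/(4×5.67×10⁻⁸×7.22²)]^(1/4) = 79.67 K.
T₂ = [1361×0.57/(4×5.67×10⁻⁸×2.45²)]^(1/4) = 154.50 K.

T₁/T₂ ≈ 0.516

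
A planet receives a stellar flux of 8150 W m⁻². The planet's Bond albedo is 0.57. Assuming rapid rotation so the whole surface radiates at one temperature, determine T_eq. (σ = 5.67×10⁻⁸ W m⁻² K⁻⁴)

T_eq ≈ 353 K

Energy balance: absorbed = emitted ⇒ πR²·S(1−A) = 4πR²·σT_eq⁴, so T_eq⁴ = S(1−A)/(4σ).
T_eq = [8150 × 0.43 / (4 × 5.67×10⁻⁸)]^(1/4) = (1.55×10¹⁰)^(1/4) = 353 K.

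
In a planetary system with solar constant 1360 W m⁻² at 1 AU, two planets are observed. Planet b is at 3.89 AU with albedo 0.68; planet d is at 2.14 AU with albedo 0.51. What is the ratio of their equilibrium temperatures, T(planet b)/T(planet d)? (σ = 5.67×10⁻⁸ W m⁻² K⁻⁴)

T₁/T₂ ≈ 0.667

T_eq = [S₀(1−A)/(4σd²)]^(1/4), so T ∝ (1−A)^(1/4) / √d.
T₁ = [1360×0.32/(4×5.67×10⁻⁸×3.89²)]^(1/4) = 106.12 K.
T₂ = [1360×0.49/(4×5.67×10⁻⁸×2.14²)]^(1/4) = 159.15 K.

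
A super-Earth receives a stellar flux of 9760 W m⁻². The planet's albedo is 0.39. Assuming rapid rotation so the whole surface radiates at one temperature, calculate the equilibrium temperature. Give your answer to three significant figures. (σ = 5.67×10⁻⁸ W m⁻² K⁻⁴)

Energy balance: absorbed = emitted ⇒ πR²·S(1−A) = 4πR²·σT_eq⁴, so T_eq⁴ = S(1−A)/(4σ).
T_eq = [9760 × 0.61 / (4 × 5.67×10⁻⁸)]^(1/4) = (2.63×10¹⁰)^(1/4) = 403 K.

T_eq ≈ 403 K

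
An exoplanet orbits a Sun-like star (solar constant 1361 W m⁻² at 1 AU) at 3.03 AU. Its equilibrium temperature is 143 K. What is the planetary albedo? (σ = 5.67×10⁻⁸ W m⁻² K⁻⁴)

A ≈ 0.36

Flux at 3.03 AU: S = 1361/3.03² = 148 W m⁻².
From T_eq⁴ = S(1−A)/(4σ): 1−A = 4σT_eq⁴/S.
1−A = 4 × 5.67×10⁻⁸ × (143)⁴ / 148 = 0.640.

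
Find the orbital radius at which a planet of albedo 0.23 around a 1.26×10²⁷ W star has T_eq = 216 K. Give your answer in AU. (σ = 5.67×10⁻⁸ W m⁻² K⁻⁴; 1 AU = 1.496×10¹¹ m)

From T_eq⁴ = L(1−A)/(16πσd²): d = √[L(1−A)/(16πσT_eq⁴)].
d = √[1.26×10²⁷ × 0.77 / (16π × 5.67×10⁻⁸ × (216)⁴)] = 3.95×10¹¹ m = 2.64 AU.

d ≈ 2.64 AU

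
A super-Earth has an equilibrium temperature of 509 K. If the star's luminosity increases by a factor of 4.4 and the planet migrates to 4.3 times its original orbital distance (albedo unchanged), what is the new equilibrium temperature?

T_eq ≈ 356 K

T_eq ∝ L^(1/4) · d^(−1/2).
T′ = 509 × 4.4^(1/4) / 4.3^(1/2) = 356 K.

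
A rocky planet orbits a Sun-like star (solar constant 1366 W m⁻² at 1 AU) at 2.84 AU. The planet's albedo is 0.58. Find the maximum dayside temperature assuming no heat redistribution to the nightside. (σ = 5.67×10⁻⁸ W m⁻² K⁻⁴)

T_ss ≈ 188 K

Flux at 2.84 AU: S = 1366/2.84² = 169 W m⁻².
With no redistribution each surface element balances locally: S(1−A) = σT⁴.
T = [169 × 0.42 / 5.67×10⁻⁸]^(1/4) = (1.25×10⁹)^(1/4) = 188 K.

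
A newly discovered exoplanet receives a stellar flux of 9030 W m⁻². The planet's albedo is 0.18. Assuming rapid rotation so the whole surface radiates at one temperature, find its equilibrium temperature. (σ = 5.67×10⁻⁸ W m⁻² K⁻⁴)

T_eq ≈ 425 K

Energy balance: absorbed = emitted ⇒ πR²·S(1−A) = 4πR²·σT_eq⁴, so T_eq⁴ = S(1−A)/(4σ).
T_eq = [9030 × 0.82 / (4 × 5.67×10⁻⁸)]^(1/4) = (3.26×10¹⁰)^(1/4) = 425 K.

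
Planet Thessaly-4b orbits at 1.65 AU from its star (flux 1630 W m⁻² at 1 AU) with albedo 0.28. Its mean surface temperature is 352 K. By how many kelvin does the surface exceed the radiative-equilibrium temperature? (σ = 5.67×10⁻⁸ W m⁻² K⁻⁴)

S = 1630/1.65² = 598.7 W m⁻².
T_eq = [S(1−A)/(4σ)]^(1/4) = [598.7×0.72/(4×5.67×10⁻⁸)]^(1/4) = 208.8 K.
ΔT = T_surf − T_eq = 352 − 208.8.

ΔT ≈ 143.2 K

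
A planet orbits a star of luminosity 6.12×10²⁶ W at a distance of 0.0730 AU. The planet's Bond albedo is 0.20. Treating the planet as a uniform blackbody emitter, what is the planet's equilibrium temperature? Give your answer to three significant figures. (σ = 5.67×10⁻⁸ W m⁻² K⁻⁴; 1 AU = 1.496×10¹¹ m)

T_eq ≈ 1100 K

d = 0.0730 AU = 1.09×10¹⁰ m.
Flux: S = L/(4πd²) = 6.12×10²⁶/(4π×(1.09×10¹⁰)²) = 4.08×10⁵ W m⁻².
Energy balance: absorbed = emitted ⇒ πR²·S(1−A) = 4πR²·σT_eq⁴, so T_eq⁴ = S(1−A)/(4σ).
T_eq = [4.08×10⁵ × 0.80 / (4 × 5.67×10⁻⁸)]^(1/4) = (1.44×10¹²)^(1/4) = 1100 K.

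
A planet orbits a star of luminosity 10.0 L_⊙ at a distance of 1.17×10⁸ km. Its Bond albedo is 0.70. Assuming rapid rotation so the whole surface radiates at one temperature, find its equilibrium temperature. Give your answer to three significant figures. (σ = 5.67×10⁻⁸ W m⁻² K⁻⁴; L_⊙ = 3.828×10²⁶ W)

d = 1.17×10⁸ km = 1.17×10¹¹ m.
L = 10.0 × 3.828×10²⁶ = 3.83×10²⁷ W.
Flux: S = L/(4πd²) = 3.83×10²⁷/(4π×(1.17×10¹¹)²) = 2.23×10⁴ W m⁻².
Energy balance: absorbed = emitted ⇒ πR²·S(1−A) = 4πR²·σT_eq⁴, so T_eq⁴ = S(1−A)/(4σ).
T_eq = [2.23×10⁴ × 0.30 / (4 × 5.67×10⁻⁸)]^(1/4) = (2.94×10¹⁰)^(1/4) = 414 K.

T_eq ≈ 414 K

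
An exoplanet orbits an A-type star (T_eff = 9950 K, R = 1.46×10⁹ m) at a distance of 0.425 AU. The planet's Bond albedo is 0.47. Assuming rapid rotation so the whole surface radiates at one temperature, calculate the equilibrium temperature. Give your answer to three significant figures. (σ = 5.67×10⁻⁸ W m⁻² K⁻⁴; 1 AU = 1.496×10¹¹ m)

d = 0.425 AU = 6.36×10¹⁰ m.
L = 4πR_⋆²σT_⋆⁴ = 4π(1.46×10⁹)² × 5.67×10⁻⁸ × (9950)⁴ = 1.49×10²⁸ W.
S = L/(4πd²) = 2.93×10⁵ W m⁻².
Energy balance: absorbed = emitted ⇒ πR²·S(1−A) = 4πR²·σT_eq⁴, so T_eq⁴ = S(1−A)/(4σ).
T_eq = [2.93×10⁵ × 0.53 / (4 × 5.67×10⁻⁸)]^(1/4) = (6.85×10¹¹)^(1/4) = 910 K.

T_eq ≈ 910 K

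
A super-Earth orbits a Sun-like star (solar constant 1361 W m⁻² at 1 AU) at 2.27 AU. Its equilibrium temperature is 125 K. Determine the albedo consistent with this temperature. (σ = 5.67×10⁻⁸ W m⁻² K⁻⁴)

Flux at 2.27 AU: S = 1361/2.27² = 264 W m⁻².
From T_eq⁴ = S(1−A)/(4σ): 1−A = 4σT_eq⁴/S.
1−A = 4 × 5.67×10⁻⁸ × (125)⁴ / 264 = 0.210.

A ≈ 0.79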